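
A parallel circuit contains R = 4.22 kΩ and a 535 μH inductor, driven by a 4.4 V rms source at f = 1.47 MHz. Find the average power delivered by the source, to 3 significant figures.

4.59 mW

ω = 2πf = 9.236e+06 rad/s
X_L = ωL = 4940 Ω
Parallel: admittances add. Y = 1/R + 1/(jωL)
Y = (0.000237 − j0.000202) S
|Y| = 0.000312 S → |Z| = 1/|Y| = 3210 Ω, ∠Z = −∠Y = 40.5°
I = V/|Z| = 1.37 mA
P = VI cos φ = 4.4 × 0.00137 × cos(40.5°) = 4.59 mW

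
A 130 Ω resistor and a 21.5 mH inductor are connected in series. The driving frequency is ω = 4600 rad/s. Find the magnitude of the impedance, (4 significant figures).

163.3 Ω

X_L = ωL = 98.90 Ω
Z = 130.0 + j98.90 Ω
|Z| = √(130.0² + 98.90²) = 163.3 Ω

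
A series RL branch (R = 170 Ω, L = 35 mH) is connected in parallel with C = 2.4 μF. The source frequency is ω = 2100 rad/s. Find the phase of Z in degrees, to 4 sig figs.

X_L = ωL = 73.50 Ω
X_C = 1/(ωC) = 198.4 Ω
Branch 1 (R+jX_L): Z₁ = 170.0 + j73.50 Ω, |Z₁| = 185.2 Ω
Branch 2 (−jX_C): Z₂ = −j198.4 Ω
Parallel: Z = Z₁Z₂/(Z₁+Z₂), |Z| = 174.2 Ω, ∠Z = -30.31°

-30.31°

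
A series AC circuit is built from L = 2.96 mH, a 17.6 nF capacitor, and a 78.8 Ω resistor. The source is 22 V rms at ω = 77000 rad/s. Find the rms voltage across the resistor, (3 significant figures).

X_L = ωL = 228 Ω
X_C = 1/(ωC) = 738 Ω
Net reactance X = X_L − X_C = -510 Ω
Z = 78.8 − j510 Ω
|Z| = √(78.8² + 510²) = 516 Ω
I = V/|Z| = 42.6 mA
V_R = I·|Z_R| = 0.0426 × 78.8 = 3.36 V

3.36 V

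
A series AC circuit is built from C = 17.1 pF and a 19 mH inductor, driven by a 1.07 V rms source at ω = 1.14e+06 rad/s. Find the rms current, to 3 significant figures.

36.1 μA

X_L = ωL = 21700 Ω
X_C = 1/(ωC) = 51300 Ω
Net reactance X = X_L − X_C = -29600 Ω
Z = − j29600 Ω
|Z| = √(0² + 29600²) = 29600 Ω
I = V/|Z| = 1.07/29600 = 36.1 μA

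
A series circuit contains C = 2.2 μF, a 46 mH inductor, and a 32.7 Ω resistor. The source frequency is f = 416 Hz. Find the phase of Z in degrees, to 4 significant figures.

ω = 2πf = 2614 rad/s
X_L = ωL = 120.2 Ω
X_C = 1/(ωC) = 173.9 Ω
Net reactance X = X_L − X_C = -53.67 Ω
Z = 32.70 − j53.67 Ω
|Z| = √(32.70² + 53.67²) = 62.84 Ω
∠Z = arctan(-53.67/32.70) = -58.65°

-58.65°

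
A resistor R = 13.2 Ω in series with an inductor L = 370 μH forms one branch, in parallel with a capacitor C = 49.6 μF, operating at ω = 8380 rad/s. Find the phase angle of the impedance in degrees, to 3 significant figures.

-79.8°

X_L = ωL = 3.10 Ω
X_C = 1/(ωC) = 2.41 Ω
Branch 1 (R+jX_L): Z₁ = 13.2 + j3.10 Ω, |Z₁| = 13.6 Ω
Branch 2 (−jX_C): Z₂ = −j2.41 Ω
Parallel: Z = Z₁Z₂/(Z₁+Z₂), |Z| = 2.47 Ω, ∠Z = -79.8°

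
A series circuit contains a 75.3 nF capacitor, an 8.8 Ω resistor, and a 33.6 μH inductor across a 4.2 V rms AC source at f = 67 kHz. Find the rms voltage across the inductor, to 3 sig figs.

3.05 V

ω = 2πf = 421000 rad/s
X_L = ωL = 14.1 Ω
X_C = 1/(ωC) = 31.5 Ω
Net reactance X = X_L − X_C = -17.4 Ω
Z = 8.80 − j17.4 Ω
|Z| = √(8.80² + 17.4²) = 19.5 Ω
I = V/|Z| = 215 mA
V_L = I·|Z_L| = 0.215 × 14.1 = 3.05 V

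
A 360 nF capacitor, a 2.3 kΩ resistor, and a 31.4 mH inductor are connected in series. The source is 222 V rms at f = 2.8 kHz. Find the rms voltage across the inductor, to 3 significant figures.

52.6 V

ω = 2πf = 17590 rad/s
X_L = ωL = 552 Ω
X_C = 1/(ωC) = 158 Ω
Net reactance X = X_L − X_C = 395 Ω
Z = 2300 + j395 Ω
|Z| = √(2300² + 395²) = 2330 Ω
I = V/|Z| = 95.1 mA
V_L = I·|Z_L| = 0.0951 × 552 = 52.6 V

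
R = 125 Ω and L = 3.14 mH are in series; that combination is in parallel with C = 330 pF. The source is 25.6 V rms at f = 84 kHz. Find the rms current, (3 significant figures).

ω = 2πf = 527800 rad/s
X_L = ωL = 1660 Ω
X_C = 1/(ωC) = 5740 Ω
Branch 1 (R+jX_L): Z₁ = 125 + j1660 Ω, |Z₁| = 1660 Ω
Branch 2 (−jX_C): Z₂ = −j5740 Ω
Parallel: Z = Z₁Z₂/(Z₁+Z₂), |Z| = 2340 Ω, ∠Z = 83.9°
I = V/|Z| = 25.6/2340 = 11.0 mA

11.0 mA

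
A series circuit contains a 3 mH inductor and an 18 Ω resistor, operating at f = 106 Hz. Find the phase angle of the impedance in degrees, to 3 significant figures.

6.33°

ω = 2πf = 666.0 rad/s
X_L = ωL = 2.00 Ω
Z = 18.0 + j2.00 Ω
|Z| = √(18.0² + 2.00²) = 18.1 Ω
∠Z = arctan(2.00/18.0) = 6.33°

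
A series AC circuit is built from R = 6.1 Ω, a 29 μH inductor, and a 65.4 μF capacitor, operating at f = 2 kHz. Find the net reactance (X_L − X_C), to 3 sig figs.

ω = 2πf = 12570 rad/s
X_L = ωL = 0.364 Ω
X_C = 1/(ωC) = 1.22 Ω
X = 0.364 − 1.22 = -0.852 Ω

-0.852 Ω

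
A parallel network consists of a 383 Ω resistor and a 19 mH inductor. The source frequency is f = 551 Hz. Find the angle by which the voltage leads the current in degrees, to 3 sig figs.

ω = 2πf = 3462 rad/s
X_L = ωL = 65.8 Ω
Parallel: admittances add. Y = 1/R + 1/(jωL)
Y = (0.00261 − j0.0152) S
|Y| = 0.0154 S → |Z| = 1/|Y| = 64.8 Ω, ∠Z = −∠Y = 80.3°

80.3°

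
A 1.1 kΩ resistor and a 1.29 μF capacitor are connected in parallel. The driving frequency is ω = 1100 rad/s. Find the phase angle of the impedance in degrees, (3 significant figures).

X_C = 1/(ωC) = 705 Ω
Parallel: admittances add. Y = 1/R + jωC
Y = (0.000909 + j0.00142) S
|Y| = 0.00169 S → |Z| = 1/|Y| = 593 Ω, ∠Z = −∠Y = -57.4°

-57.4°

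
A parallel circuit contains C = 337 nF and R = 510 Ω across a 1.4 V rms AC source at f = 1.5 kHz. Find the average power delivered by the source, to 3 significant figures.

ω = 2πf = 9425 rad/s
X_C = 1/(ωC) = 315 Ω
Parallel: admittances add. Y = 1/R + jωC
Y = (0.00196 + j0.00318) S
|Y| = 0.00373 S → |Z| = 1/|Y| = 268 Ω, ∠Z = −∠Y = -58.3°
I = V/|Z| = 5.23 mA
P = VI cos φ = 1.4 × 0.00523 × cos(-58.3°) = 3.84 mW

3.84 mW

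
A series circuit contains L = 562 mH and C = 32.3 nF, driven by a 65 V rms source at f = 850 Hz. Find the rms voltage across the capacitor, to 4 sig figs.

134.8 V

ω = 2πf = 5341 rad/s
X_L = ωL = 3001 Ω
X_C = 1/(ωC) = 5797 Ω
Net reactance X = X_L − X_C = -2795 Ω
Z = − j2795 Ω
|Z| = √(0² + 2795²) = 2795 Ω
I = V/|Z| = 23.25 mA
V_C = I·|Z_C| = 0.02325 × 5797 = 134.8 V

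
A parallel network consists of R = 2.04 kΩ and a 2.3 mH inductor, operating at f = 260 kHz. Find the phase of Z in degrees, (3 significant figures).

28.5°

ω = 2πf = 1.634e+06 rad/s
X_L = ωL = 3760 Ω
Parallel: admittances add. Y = 1/R + 1/(jωL)
Y = (0.000490 − j0.000266) S
|Y| = 0.000558 S → |Z| = 1/|Y| = 1790 Ω, ∠Z = −∠Y = 28.5°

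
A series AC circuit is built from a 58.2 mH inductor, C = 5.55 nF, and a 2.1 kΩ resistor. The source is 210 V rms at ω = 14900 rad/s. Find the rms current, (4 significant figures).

18.39 mA

X_L = ωL = 867.2 Ω
X_C = 1/(ωC) = 12090 Ω
Net reactance X = X_L − X_C = -11230 Ω
Z = 2100 − j11230 Ω
|Z| = √(2100² + 11230²) = 11420 Ω
I = V/|Z| = 210/11420 = 18.39 mA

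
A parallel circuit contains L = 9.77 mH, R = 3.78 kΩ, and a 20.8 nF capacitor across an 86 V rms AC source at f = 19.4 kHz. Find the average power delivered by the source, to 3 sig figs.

1.96 W

ω = 2πf = 121900 rad/s
X_L = ωL = 1190 Ω
X_C = 1/(ωC) = 394 Ω
Parallel: admittances add. Y = 1/R + 1/(jωL) + jωC
Y = (0.000265 + j0.00170) S
|Y| = 0.00172 S → |Z| = 1/|Y| = 583 Ω, ∠Z = −∠Y = -81.1°
I = V/|Z| = 148 mA
P = VI cos φ = 86 × 0.148 × cos(-81.1°) = 1.96 W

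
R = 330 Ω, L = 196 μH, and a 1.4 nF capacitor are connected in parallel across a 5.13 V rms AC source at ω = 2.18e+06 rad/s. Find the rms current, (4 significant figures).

15.97 mA

X_L = ωL = 427.3 Ω
X_C = 1/(ωC) = 327.7 Ω
Parallel: admittances add. Y = 1/R + 1/(jωL) + jωC
Y = (0.003030 + j0.0007116) S
|Y| = 0.003113 S → |Z| = 1/|Y| = 321.3 Ω, ∠Z = −∠Y = -13.22°
I = V/|Z| = 5.13/321.3 = 15.97 mA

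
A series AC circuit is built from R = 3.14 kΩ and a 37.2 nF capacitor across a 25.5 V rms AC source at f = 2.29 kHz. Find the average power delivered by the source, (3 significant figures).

ω = 2πf = 14390 rad/s
X_C = 1/(ωC) = 1870 Ω
Z = 3140 − j1870 Ω
|Z| = √(3140² + 1870²) = 3650 Ω
∠Z = arctan(-1870/3140) = -30.8°
I = V/|Z| = 6.98 mA
P = VI cos φ = 25.5 × 0.00698 × cos(-30.8°) = 153 mW

153 mW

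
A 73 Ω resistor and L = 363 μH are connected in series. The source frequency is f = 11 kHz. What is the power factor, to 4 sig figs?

0.9457

ω = 2πf = 69120 rad/s
X_L = ωL = 25.09 Ω
Z = 73.00 + j25.09 Ω
|Z| = √(73.00² + 25.09²) = 77.19 Ω
∠Z = arctan(25.09/73.00) = 18.97°
cos φ = cos(18.97°) = 0.9457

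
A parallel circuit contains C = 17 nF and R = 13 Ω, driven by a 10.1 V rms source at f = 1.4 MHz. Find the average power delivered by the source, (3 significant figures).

ω = 2πf = 8.796e+06 rad/s
X_C = 1/(ωC) = 6.69 Ω
Parallel: admittances add. Y = 1/R + jωC
Y = (0.0769 + j0.150) S
|Y| = 0.168 S → |Z| = 1/|Y| = 5.95 Ω, ∠Z = −∠Y = -62.8°
I = V/|Z| = 1.70 A
P = VI cos φ = 10.1 × 1.70 × cos(-62.8°) = 7.85 W

7.85 W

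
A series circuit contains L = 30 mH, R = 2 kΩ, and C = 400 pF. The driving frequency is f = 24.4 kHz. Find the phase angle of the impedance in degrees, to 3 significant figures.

-80.3°

ω = 2πf = 153300 rad/s
X_L = ωL = 4600 Ω
X_C = 1/(ωC) = 16300 Ω
Net reactance X = X_L − X_C = -11700 Ω
Z = 2000 − j11700 Ω
|Z| = √(2000² + 11700²) = 11900 Ω
∠Z = arctan(-11700/2000) = -80.3°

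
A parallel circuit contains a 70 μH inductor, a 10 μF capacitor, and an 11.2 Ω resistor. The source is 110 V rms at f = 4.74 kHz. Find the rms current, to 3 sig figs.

ω = 2πf = 29780 rad/s
X_L = ωL = 2.08 Ω
X_C = 1/(ωC) = 3.36 Ω
Parallel: admittances add. Y = 1/R + 1/(jωL) + jωC
Y = (0.0893 − j0.182) S
|Y| = 0.203 S → |Z| = 1/|Y| = 4.94 Ω, ∠Z = −∠Y = 63.8°
I = V/|Z| = 110/4.94 = 22.3 A

22.3 A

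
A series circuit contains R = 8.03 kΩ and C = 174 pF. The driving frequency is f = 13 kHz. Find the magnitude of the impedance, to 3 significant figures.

70800 Ω

ω = 2πf = 81680 rad/s
X_C = 1/(ωC) = 70400 Ω
Z = 8030 − j70400 Ω
|Z| = √(8030² + 70400²) = 70800 Ω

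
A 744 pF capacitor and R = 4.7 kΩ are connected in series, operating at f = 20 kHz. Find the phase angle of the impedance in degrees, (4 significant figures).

ω = 2πf = 125700 rad/s
X_C = 1/(ωC) = 10700 Ω
Z = 4700 − j10700 Ω
|Z| = √(4700² + 10700²) = 11680 Ω
∠Z = arctan(-10700/4700) = -66.28°

-66.28°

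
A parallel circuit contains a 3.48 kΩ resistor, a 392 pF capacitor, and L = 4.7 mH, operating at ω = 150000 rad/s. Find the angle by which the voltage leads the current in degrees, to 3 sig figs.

X_L = ωL = 705 Ω
X_C = 1/(ωC) = 17000 Ω
Parallel: admittances add. Y = 1/R + 1/(jωL) + jωC
Y = (0.000287 − j0.00136) S
|Y| = 0.00139 S → |Z| = 1/|Y| = 720 Ω, ∠Z = −∠Y = 78.1°

78.1°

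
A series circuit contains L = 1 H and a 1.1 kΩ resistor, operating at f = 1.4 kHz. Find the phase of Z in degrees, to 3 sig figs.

ω = 2πf = 8796 rad/s
X_L = ωL = 8800 Ω
Z = 1100 + j8800 Ω
|Z| = √(1100² + 8800²) = 8860 Ω
∠Z = arctan(8800/1100) = 82.9°

82.9°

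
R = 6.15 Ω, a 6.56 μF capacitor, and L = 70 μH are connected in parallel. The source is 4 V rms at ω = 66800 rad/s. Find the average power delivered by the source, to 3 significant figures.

X_L = ωL = 4.68 Ω
X_C = 1/(ωC) = 2.28 Ω
Parallel: admittances add. Y = 1/R + 1/(jωL) + jωC
Y = (0.163 + j0.224) S
|Y| = 0.277 S → |Z| = 1/|Y| = 3.61 Ω, ∠Z = −∠Y = -54.1°
I = V/|Z| = 1.11 A
P = VI cos φ = 4 × 1.11 × cos(-54.1°) = 2.60 W

2.60 W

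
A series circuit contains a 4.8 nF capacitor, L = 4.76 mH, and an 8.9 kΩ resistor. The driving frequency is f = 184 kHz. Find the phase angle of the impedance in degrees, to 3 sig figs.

30.9°

ω = 2πf = 1.156e+06 rad/s
X_L = ωL = 5500 Ω
X_C = 1/(ωC) = 180 Ω
Net reactance X = X_L − X_C = 5320 Ω
Z = 8900 + j5320 Ω
|Z| = √(8900² + 5320²) = 10400 Ω
∠Z = arctan(5320/8900) = 30.9°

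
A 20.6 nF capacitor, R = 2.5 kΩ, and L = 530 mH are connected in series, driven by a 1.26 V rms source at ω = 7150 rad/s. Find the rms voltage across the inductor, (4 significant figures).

1.223 V

X_L = ωL = 3790 Ω
X_C = 1/(ωC) = 6789 Ω
Net reactance X = X_L − X_C = -3000 Ω
Z = 2500 − j3000 Ω
|Z| = √(2500² + 3000²) = 3905 Ω
I = V/|Z| = 322.7 μA
V_L = I·|Z_L| = 0.0003227 × 3790 = 1.223 V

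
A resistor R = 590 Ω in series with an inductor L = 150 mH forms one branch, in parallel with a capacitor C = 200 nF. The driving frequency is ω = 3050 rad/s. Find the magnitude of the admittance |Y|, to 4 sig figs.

1.079 mS

X_L = ωL = 457.5 Ω
X_C = 1/(ωC) = 1639 Ω
Branch 1 (R+jX_L): Z₁ = 590.0 + j457.5 Ω, |Z₁| = 746.6 Ω
Branch 2 (−jX_C): Z₂ = −j1639 Ω
Parallel: Z = Z₁Z₂/(Z₁+Z₂), |Z| = 926.6 Ω, ∠Z = 11.26°
|Y| = 1/|Z| = 1.079 mS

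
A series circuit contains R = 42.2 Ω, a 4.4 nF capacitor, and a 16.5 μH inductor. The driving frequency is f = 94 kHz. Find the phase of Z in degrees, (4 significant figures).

ω = 2πf = 590600 rad/s
X_L = ωL = 9.745 Ω
X_C = 1/(ωC) = 384.8 Ω
Net reactance X = X_L − X_C = -375.1 Ω
Z = 42.20 − j375.1 Ω
|Z| = √(42.20² + 375.1²) = 377.4 Ω
∠Z = arctan(-375.1/42.20) = -83.58°

-83.58°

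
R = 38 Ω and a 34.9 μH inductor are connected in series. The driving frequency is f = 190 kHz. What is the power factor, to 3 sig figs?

0.674

ω = 2πf = 1.194e+06 rad/s
X_L = ωL = 41.7 Ω
Z = 38.0 + j41.7 Ω
|Z| = √(38.0² + 41.7²) = 56.4 Ω
∠Z = arctan(41.7/38.0) = 47.6°
cos φ = cos(47.6°) = 0.674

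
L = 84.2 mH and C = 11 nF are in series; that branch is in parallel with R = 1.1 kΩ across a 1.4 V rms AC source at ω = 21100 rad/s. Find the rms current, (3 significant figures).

X_L = ωL = 1780 Ω
X_C = 1/(ωC) = 4310 Ω
Branch 1: Z₁ = R = 1100 Ω
Branch 2 (series LC): Z₂ = j(X_L − X_C) = −j2530 Ω
Parallel: Z = Z₁Z₂/(Z₁+Z₂), |Z| = 1010 Ω, ∠Z = -23.5°
I = V/|Z| = 1.4/1010 = 1.39 mA

1.39 mA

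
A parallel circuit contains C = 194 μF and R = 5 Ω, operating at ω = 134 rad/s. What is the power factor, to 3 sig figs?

X_C = 1/(ωC) = 38.5 Ω
Parallel: admittances add. Y = 1/R + jωC
Y = (0.200 + j0.0260) S
|Y| = 0.202 S → |Z| = 1/|Y| = 4.96 Ω, ∠Z = −∠Y = -7.41°
cos φ = cos(-7.41°) = 0.992

0.992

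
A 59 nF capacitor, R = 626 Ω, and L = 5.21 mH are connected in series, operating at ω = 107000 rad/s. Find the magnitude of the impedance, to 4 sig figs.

X_L = ωL = 557.5 Ω
X_C = 1/(ωC) = 158.4 Ω
Net reactance X = X_L − X_C = 399.1 Ω
Z = 626.0 + j399.1 Ω
|Z| = √(626.0² + 399.1²) = 742.4 Ω

742.4 Ω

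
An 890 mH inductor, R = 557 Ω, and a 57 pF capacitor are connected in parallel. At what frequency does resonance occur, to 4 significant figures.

ω₀ = 1/√(LC) = 1/√(0.89 × 5.7e-11) = 140400 rad/s
f₀ = ω₀/(2π) = 22.35 kHz

22.35 kHz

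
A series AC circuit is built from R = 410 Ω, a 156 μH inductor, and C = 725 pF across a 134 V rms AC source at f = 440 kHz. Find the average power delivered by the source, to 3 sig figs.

42.6 W

ω = 2πf = 2.765e+06 rad/s
X_L = ωL = 431 Ω
X_C = 1/(ωC) = 499 Ω
Net reactance X = X_L − X_C = -67.6 Ω
Z = 410 − j67.6 Ω
|Z| = √(410² + 67.6²) = 416 Ω
∠Z = arctan(-67.6/410) = -9.37°
I = V/|Z| = 322 mA
P = VI cos φ = 134 × 0.322 × cos(-9.37°) = 42.6 W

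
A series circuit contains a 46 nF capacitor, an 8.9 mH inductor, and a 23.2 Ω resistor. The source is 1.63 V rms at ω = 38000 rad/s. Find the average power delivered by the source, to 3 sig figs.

1.12 mW

X_L = ωL = 338 Ω
X_C = 1/(ωC) = 572 Ω
Net reactance X = X_L − X_C = -234 Ω
Z = 23.2 − j234 Ω
|Z| = √(23.2² + 234²) = 235 Ω
∠Z = arctan(-234/23.2) = -84.3°
I = V/|Z| = 6.94 mA
P = VI cos φ = 1.63 × 0.00694 × cos(-84.3°) = 1.12 mW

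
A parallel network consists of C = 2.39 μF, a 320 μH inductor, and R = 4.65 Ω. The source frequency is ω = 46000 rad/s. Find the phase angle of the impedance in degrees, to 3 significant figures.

-11.1°

X_L = ωL = 14.7 Ω
X_C = 1/(ωC) = 9.10 Ω
Parallel: admittances add. Y = 1/R + 1/(jωL) + jωC
Y = (0.215 + j0.0420) S
|Y| = 0.219 S → |Z| = 1/|Y| = 4.56 Ω, ∠Z = −∠Y = -11.1°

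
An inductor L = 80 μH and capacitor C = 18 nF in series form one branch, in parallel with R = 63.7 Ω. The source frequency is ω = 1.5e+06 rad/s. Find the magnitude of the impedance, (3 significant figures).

50.5 Ω

X_L = ωL = 120 Ω
X_C = 1/(ωC) = 37.0 Ω
Branch 1: Z₁ = R = 63.7 Ω
Branch 2 (series LC): Z₂ = j(X_L − X_C) = j83.0 Ω
Parallel: Z = Z₁Z₂/(Z₁+Z₂), |Z| = 50.5 Ω, ∠Z = 37.5°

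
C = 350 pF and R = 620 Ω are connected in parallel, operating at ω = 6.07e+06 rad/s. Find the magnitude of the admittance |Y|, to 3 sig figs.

2.67 mS

X_C = 1/(ωC) = 471 Ω
Parallel: admittances add. Y = 1/R + jωC
Y = (0.00161 + j0.00212) S
|Y| = 0.00267 S → |Z| = 1/|Y| = 375 Ω, ∠Z = −∠Y = -52.8°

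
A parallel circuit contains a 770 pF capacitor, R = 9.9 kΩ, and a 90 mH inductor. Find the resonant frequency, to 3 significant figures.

ω₀ = 1/√(LC) = 1/√(0.09 × 7.7e-10) = 120100 rad/s
f₀ = ω₀/(2π) = 19.1 kHz

19.1 kHz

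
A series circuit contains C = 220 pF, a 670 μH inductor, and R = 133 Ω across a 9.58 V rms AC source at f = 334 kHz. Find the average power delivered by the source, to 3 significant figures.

ω = 2πf = 2.099e+06 rad/s
X_L = ωL = 1410 Ω
X_C = 1/(ωC) = 2170 Ω
Net reactance X = X_L − X_C = -760 Ω
Z = 133 − j760 Ω
|Z| = √(133² + 760²) = 771 Ω
∠Z = arctan(-760/133) = -80.1°
I = V/|Z| = 12.4 mA
P = VI cos φ = 9.58 × 0.0124 × cos(-80.1°) = 20.5 mW

20.5 mW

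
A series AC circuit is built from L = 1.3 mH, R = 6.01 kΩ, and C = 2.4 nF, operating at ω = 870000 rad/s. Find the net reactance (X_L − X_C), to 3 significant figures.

652 Ω

X_L = ωL = 1130 Ω
X_C = 1/(ωC) = 479 Ω
X = 1130 − 479 = 652 Ω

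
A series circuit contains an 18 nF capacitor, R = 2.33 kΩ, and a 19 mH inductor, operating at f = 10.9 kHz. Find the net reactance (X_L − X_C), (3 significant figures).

ω = 2πf = 68490 rad/s
X_L = ωL = 1300 Ω
X_C = 1/(ωC) = 811 Ω
X = 1300 − 811 = 490 Ω

490 Ω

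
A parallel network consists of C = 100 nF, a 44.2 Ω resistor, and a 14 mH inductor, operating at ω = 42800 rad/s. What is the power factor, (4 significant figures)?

X_L = ωL = 599.2 Ω
X_C = 1/(ωC) = 233.6 Ω
Parallel: admittances add. Y = 1/R + 1/(jωL) + jωC
Y = (0.02262 + j0.002611) S
|Y| = 0.02277 S → |Z| = 1/|Y| = 43.91 Ω, ∠Z = −∠Y = -6.583°
cos φ = cos(-6.583°) = 0.9934

0.9934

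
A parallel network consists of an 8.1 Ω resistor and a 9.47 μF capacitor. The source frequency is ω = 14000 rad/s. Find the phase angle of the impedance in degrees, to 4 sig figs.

X_C = 1/(ωC) = 7.543 Ω
Parallel: admittances add. Y = 1/R + jωC
Y = (0.1235 + j0.1326) S
|Y| = 0.1812 S → |Z| = 1/|Y| = 5.520 Ω, ∠Z = −∠Y = -47.04°

-47.04°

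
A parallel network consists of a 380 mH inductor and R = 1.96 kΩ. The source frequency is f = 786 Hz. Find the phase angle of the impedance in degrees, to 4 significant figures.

46.24°

ω = 2πf = 4939 rad/s
X_L = ωL = 1877 Ω
Parallel: admittances add. Y = 1/R + 1/(jωL)
Y = (0.0005102 − j0.0005329) S
|Y| = 0.0007377 S → |Z| = 1/|Y| = 1356 Ω, ∠Z = −∠Y = 46.24°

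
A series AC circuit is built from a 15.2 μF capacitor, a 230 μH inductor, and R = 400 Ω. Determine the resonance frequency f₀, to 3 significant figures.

2.69 kHz

ω₀ = 1/√(LC) = 1/√(0.00023 × 1.52e-05) = 16910 rad/s
f₀ = ω₀/(2π) = 2.69 kHz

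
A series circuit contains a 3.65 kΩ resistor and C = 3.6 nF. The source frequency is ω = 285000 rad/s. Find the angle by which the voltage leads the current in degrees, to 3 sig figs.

-15.0°

X_C = 1/(ωC) = 975 Ω
Z = 3650 − j975 Ω
|Z| = √(3650² + 975²) = 3780 Ω
∠Z = arctan(-975/3650) = -15.0°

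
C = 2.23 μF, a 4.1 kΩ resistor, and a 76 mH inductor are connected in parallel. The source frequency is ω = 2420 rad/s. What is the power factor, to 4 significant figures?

0.9865

X_L = ωL = 183.9 Ω
X_C = 1/(ωC) = 185.3 Ω
Parallel: admittances add. Y = 1/R + 1/(jωL) + jωC
Y = (0.0002439 − j4.055e-05) S
|Y| = 0.0002472 S → |Z| = 1/|Y| = 4044 Ω, ∠Z = −∠Y = 9.439°
cos φ = cos(9.439°) = 0.9865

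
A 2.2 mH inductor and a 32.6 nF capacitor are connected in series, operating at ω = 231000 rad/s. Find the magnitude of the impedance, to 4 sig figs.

375.4 Ω

X_L = ωL = 508.2 Ω
X_C = 1/(ωC) = 132.8 Ω
Net reactance X = X_L − X_C = 375.4 Ω
Z = j375.4 Ω
|Z| = √(0² + 375.4²) = 375.4 Ω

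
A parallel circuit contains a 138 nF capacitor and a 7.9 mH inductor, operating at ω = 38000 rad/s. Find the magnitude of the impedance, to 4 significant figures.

522.8 Ω

X_L = ωL = 300.2 Ω
X_C = 1/(ωC) = 190.7 Ω
Parallel: admittances add. Y = 1/(jωL) + jωC
Y = (0 + j0.001913) S
|Y| = 0.001913 S → |Z| = 1/|Y| = 522.8 Ω, ∠Z = −∠Y = -90.00°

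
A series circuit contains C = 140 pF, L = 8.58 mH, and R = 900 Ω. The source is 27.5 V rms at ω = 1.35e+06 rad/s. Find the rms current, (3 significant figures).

4.33 mA

X_L = ωL = 11600 Ω
X_C = 1/(ωC) = 5290 Ω
Net reactance X = X_L − X_C = 6290 Ω
Z = 900 + j6290 Ω
|Z| = √(900² + 6290²) = 6360 Ω
I = V/|Z| = 27.5/6360 = 4.33 mA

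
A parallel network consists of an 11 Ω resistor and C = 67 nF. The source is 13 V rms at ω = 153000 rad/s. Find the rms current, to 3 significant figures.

X_C = 1/(ωC) = 97.6 Ω
Parallel: admittances add. Y = 1/R + jωC
Y = (0.0909 + j0.0103) S
|Y| = 0.0915 S → |Z| = 1/|Y| = 10.9 Ω, ∠Z = −∠Y = -6.43°
I = V/|Z| = 13/10.9 = 1.19 A

1.19 A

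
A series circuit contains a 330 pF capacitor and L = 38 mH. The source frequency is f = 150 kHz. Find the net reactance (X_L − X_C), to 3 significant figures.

32600 Ω

ω = 2πf = 942500 rad/s
X_L = ωL = 35800 Ω
X_C = 1/(ωC) = 3220 Ω
X = 35800 − 3220 = 32600 Ω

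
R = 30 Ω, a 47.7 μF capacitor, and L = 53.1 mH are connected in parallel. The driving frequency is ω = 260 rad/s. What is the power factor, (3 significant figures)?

X_L = ωL = 13.8 Ω
X_C = 1/(ωC) = 80.6 Ω
Parallel: admittances add. Y = 1/R + 1/(jωL) + jωC
Y = (0.0333 − j0.0600) S
|Y| = 0.0687 S → |Z| = 1/|Y| = 14.6 Ω, ∠Z = −∠Y = 61.0°
cos φ = cos(61.0°) = 0.485

0.485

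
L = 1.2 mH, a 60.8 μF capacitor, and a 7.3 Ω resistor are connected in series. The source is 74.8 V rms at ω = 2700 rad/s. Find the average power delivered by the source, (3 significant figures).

X_L = ωL = 3.24 Ω
X_C = 1/(ωC) = 6.09 Ω
Net reactance X = X_L − X_C = -2.85 Ω
Z = 7.30 − j2.85 Ω
|Z| = √(7.30² + 2.85²) = 7.84 Ω
∠Z = arctan(-2.85/7.30) = -21.3°
I = V/|Z| = 9.54 A
P = VI cos φ = 74.8 × 9.54 × cos(-21.3°) = 665 W

665 W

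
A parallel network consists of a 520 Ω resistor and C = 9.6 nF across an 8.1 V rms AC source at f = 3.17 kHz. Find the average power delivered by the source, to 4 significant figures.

ω = 2πf = 19920 rad/s
X_C = 1/(ωC) = 5230 Ω
Parallel: admittances add. Y = 1/R + jωC
Y = (0.001923 + j0.0001912) S
|Y| = 0.001933 S → |Z| = 1/|Y| = 517.4 Ω, ∠Z = −∠Y = -5.678°
I = V/|Z| = 15.65 mA
P = VI cos φ = 8.1 × 0.01565 × cos(-5.678°) = 126.2 mW

126.2 mW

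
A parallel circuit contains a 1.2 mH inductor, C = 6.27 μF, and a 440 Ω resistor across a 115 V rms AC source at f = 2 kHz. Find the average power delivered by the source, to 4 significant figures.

30.06 W

ω = 2πf = 12570 rad/s
X_L = ωL = 15.08 Ω
X_C = 1/(ωC) = 12.69 Ω
Parallel: admittances add. Y = 1/R + 1/(jωL) + jωC
Y = (0.002273 + j0.01248) S
|Y| = 0.01268 S → |Z| = 1/|Y| = 78.85 Ω, ∠Z = −∠Y = -79.68°
I = V/|Z| = 1.458 A
P = VI cos φ = 115 × 1.458 × cos(-79.68°) = 30.06 W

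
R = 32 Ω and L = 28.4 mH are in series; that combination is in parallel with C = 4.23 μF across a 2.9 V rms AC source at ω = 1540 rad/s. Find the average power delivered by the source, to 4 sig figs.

91.64 mW

X_L = ωL = 43.74 Ω
X_C = 1/(ωC) = 153.5 Ω
Branch 1 (R+jX_L): Z₁ = 32.00 + j43.74 Ω, |Z₁| = 54.19 Ω
Branch 2 (−jX_C): Z₂ = −j153.5 Ω
Parallel: Z = Z₁Z₂/(Z₁+Z₂), |Z| = 72.76 Ω, ∠Z = 37.56°
I = V/|Z| = 39.86 mA
P = VI cos φ = 2.9 × 0.03986 × cos(37.56°) = 91.64 mW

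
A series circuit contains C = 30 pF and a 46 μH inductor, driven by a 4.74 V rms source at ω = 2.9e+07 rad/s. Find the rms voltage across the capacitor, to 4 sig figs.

X_L = ωL = 1334 Ω
X_C = 1/(ωC) = 1149 Ω
Net reactance X = X_L − X_C = 184.6 Ω
Z = j184.6 Ω
|Z| = √(0² + 184.6²) = 184.6 Ω
I = V/|Z| = 25.68 mA
V_C = I·|Z_C| = 0.02568 × 1149 = 29.52 V

29.52 V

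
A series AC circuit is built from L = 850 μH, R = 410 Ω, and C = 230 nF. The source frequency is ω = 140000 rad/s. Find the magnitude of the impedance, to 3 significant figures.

X_L = ωL = 119 Ω
X_C = 1/(ωC) = 31.1 Ω
Net reactance X = X_L − X_C = 87.9 Ω
Z = 410 + j87.9 Ω
|Z| = √(410² + 87.9²) = 419 Ω

419 Ω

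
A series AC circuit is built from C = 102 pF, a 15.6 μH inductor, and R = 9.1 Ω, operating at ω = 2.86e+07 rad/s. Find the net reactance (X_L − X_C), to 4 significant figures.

X_L = ωL = 446.2 Ω
X_C = 1/(ωC) = 342.8 Ω
X = 446.2 − 342.8 = 103.4 Ω

103.4 Ω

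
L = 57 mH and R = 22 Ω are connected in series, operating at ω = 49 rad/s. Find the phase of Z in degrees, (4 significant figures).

X_L = ωL = 2.793 Ω
Z = 22.00 + j2.793 Ω
|Z| = √(22.00² + 2.793²) = 22.18 Ω
∠Z = arctan(2.793/22.00) = 7.235°

7.235°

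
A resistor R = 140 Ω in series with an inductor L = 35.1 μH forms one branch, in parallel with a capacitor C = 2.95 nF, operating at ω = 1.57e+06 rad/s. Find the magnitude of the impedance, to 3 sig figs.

152 Ω

X_L = ωL = 55.1 Ω
X_C = 1/(ωC) = 216 Ω
Branch 1 (R+jX_L): Z₁ = 140 + j55.1 Ω, |Z₁| = 150 Ω
Branch 2 (−jX_C): Z₂ = −j216 Ω
Parallel: Z = Z₁Z₂/(Z₁+Z₂), |Z| = 152 Ω, ∠Z = -19.6°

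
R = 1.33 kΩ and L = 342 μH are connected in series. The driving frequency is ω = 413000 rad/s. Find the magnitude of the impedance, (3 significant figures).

1340 Ω

X_L = ωL = 141 Ω
Z = 1330 + j141 Ω
|Z| = √(1330² + 141²) = 1340 Ω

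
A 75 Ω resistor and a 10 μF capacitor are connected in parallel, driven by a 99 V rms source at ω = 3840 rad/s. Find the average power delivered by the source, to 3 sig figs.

X_C = 1/(ωC) = 26.0 Ω
Parallel: admittances add. Y = 1/R + jωC
Y = (0.0133 + j0.0384) S
|Y| = 0.0406 S → |Z| = 1/|Y| = 24.6 Ω, ∠Z = −∠Y = -70.9°
I = V/|Z| = 4.02 A
P = VI cos φ = 99 × 4.02 × cos(-70.9°) = 131 W

131 W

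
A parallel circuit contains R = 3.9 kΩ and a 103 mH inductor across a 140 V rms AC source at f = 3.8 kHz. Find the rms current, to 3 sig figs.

67.3 mA

ω = 2πf = 23880 rad/s
X_L = ωL = 2460 Ω
Parallel: admittances add. Y = 1/R + 1/(jωL)
Y = (0.000256 − j0.000407) S
|Y| = 0.000481 S → |Z| = 1/|Y| = 2080 Ω, ∠Z = −∠Y = 57.8°
I = V/|Z| = 140/2080 = 67.3 mA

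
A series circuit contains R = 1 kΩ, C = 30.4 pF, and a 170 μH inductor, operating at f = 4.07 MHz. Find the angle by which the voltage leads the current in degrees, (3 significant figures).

ω = 2πf = 2.557e+07 rad/s
X_L = ωL = 4350 Ω
X_C = 1/(ωC) = 1290 Ω
Net reactance X = X_L − X_C = 3060 Ω
Z = 1000 + j3060 Ω
|Z| = √(1000² + 3060²) = 3220 Ω
∠Z = arctan(3060/1000) = 71.9°

71.9°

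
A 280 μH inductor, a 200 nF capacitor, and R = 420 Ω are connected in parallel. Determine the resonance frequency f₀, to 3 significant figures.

ω₀ = 1/√(LC) = 1/√(0.00028 × 2e-07) = 133600 rad/s
f₀ = ω₀/(2π) = 21.3 kHz

21.3 kHz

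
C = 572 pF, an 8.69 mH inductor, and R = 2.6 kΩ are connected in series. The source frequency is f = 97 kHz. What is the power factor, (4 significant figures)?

ω = 2πf = 609500 rad/s
X_L = ωL = 5296 Ω
X_C = 1/(ωC) = 2868 Ω
Net reactance X = X_L − X_C = 2428 Ω
Z = 2600 + j2428 Ω
|Z| = √(2600² + 2428²) = 3557 Ω
∠Z = arctan(2428/2600) = 43.04°
cos φ = cos(43.04°) = 0.7309

0.7309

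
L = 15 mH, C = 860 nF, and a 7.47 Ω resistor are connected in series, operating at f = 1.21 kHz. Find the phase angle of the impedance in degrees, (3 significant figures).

-79.1°

ω = 2πf = 7603 rad/s
X_L = ωL = 114 Ω
X_C = 1/(ωC) = 153 Ω
Net reactance X = X_L − X_C = -38.9 Ω
Z = 7.47 − j38.9 Ω
|Z| = √(7.47² + 38.9²) = 39.6 Ω
∠Z = arctan(-38.9/7.47) = -79.1°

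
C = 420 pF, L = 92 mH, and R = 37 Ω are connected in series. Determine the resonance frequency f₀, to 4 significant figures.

ω₀ = 1/√(LC) = 1/√(0.092 × 4.2e-10) = 160900 rad/s
f₀ = ω₀/(2π) = 25.60 kHz

25.60 kHz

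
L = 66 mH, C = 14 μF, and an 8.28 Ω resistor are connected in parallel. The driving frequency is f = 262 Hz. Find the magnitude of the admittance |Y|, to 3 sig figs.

ω = 2πf = 1646 rad/s
X_L = ωL = 109 Ω
X_C = 1/(ωC) = 43.4 Ω
Parallel: admittances add. Y = 1/R + 1/(jωL) + jωC
Y = (0.121 + j0.0138) S
|Y| = 0.122 S → |Z| = 1/|Y| = 8.23 Ω, ∠Z = −∠Y = -6.54°

122 mS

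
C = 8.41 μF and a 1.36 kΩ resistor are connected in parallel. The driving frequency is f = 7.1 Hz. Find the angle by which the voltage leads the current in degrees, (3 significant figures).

-27.0°

ω = 2πf = 44.61 rad/s
X_C = 1/(ωC) = 2670 Ω
Parallel: admittances add. Y = 1/R + jωC
Y = (0.000735 + j0.000375) S
|Y| = 0.000825 S → |Z| = 1/|Y| = 1210 Ω, ∠Z = −∠Y = -27.0°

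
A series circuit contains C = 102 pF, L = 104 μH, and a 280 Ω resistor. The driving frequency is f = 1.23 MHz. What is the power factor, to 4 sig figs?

ω = 2πf = 7.728e+06 rad/s
X_L = ωL = 803.7 Ω
X_C = 1/(ωC) = 1269 Ω
Net reactance X = X_L − X_C = -464.8 Ω
Z = 280.0 − j464.8 Ω
|Z| = √(280.0² + 464.8²) = 542.6 Ω
∠Z = arctan(-464.8/280.0) = -58.94°
cos φ = cos(-58.94°) = 0.5160

0.5160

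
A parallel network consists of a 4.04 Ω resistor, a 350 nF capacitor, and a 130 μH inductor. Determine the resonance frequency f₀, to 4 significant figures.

23.59 kHz

ω₀ = 1/√(LC) = 1/√(0.00013 × 3.5e-07) = 148200 rad/s
f₀ = ω₀/(2π) = 23.59 kHz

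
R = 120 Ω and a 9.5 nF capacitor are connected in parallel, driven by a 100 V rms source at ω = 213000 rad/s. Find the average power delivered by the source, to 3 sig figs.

83.3 W

X_C = 1/(ωC) = 494 Ω
Parallel: admittances add. Y = 1/R + jωC
Y = (0.00833 + j0.00202) S
|Y| = 0.00858 S → |Z| = 1/|Y| = 117 Ω, ∠Z = −∠Y = -13.6°
I = V/|Z| = 858 mA
P = VI cos φ = 100 × 0.858 × cos(-13.6°) = 83.3 W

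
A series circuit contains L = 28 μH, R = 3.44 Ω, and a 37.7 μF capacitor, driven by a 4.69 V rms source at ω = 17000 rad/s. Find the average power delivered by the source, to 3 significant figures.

X_L = ωL = 0.476 Ω
X_C = 1/(ωC) = 1.56 Ω
Net reactance X = X_L − X_C = -1.08 Ω
Z = 3.44 − j1.08 Ω
|Z| = √(3.44² + 1.08²) = 3.61 Ω
∠Z = arctan(-1.08/3.44) = -17.5°
I = V/|Z| = 1.30 A
P = VI cos φ = 4.69 × 1.30 × cos(-17.5°) = 5.82 W

5.82 W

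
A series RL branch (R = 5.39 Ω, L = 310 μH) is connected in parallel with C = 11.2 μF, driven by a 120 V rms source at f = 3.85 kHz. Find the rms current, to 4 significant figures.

23.23 A

ω = 2πf = 24190 rad/s
X_L = ωL = 7.499 Ω
X_C = 1/(ωC) = 3.691 Ω
Branch 1 (R+jX_L): Z₁ = 5.390 + j7.499 Ω, |Z₁| = 9.235 Ω
Branch 2 (−jX_C): Z₂ = −j3.691 Ω
Parallel: Z = Z₁Z₂/(Z₁+Z₂), |Z| = 5.165 Ω, ∠Z = -70.95°
I = V/|Z| = 120/5.165 = 23.23 A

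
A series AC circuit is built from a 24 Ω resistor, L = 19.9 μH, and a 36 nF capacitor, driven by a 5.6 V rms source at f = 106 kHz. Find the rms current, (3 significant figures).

150 mA

ω = 2πf = 666000 rad/s
X_L = ωL = 13.3 Ω
X_C = 1/(ωC) = 41.7 Ω
Net reactance X = X_L − X_C = -28.5 Ω
Z = 24.0 − j28.5 Ω
|Z| = √(24.0² + 28.5²) = 37.2 Ω
I = V/|Z| = 5.6/37.2 = 150 mA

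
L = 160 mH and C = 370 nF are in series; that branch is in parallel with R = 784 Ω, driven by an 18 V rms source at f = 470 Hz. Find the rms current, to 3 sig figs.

46.7 mA

ω = 2πf = 2953 rad/s
X_L = ωL = 472 Ω
X_C = 1/(ωC) = 915 Ω
Branch 1: Z₁ = R = 784 Ω
Branch 2 (series LC): Z₂ = j(X_L − X_C) = −j443 Ω
Parallel: Z = Z₁Z₂/(Z₁+Z₂), |Z| = 385 Ω, ∠Z = -60.5°
I = V/|Z| = 18/385 = 46.7 mA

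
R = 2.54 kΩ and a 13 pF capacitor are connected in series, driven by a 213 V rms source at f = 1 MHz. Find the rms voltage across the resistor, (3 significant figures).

ω = 2πf = 6.283e+06 rad/s
X_C = 1/(ωC) = 12200 Ω
Z = 2540 − j12200 Ω
|Z| = √(2540² + 12200²) = 12500 Ω
I = V/|Z| = 17.0 mA
V_R = I·|Z_R| = 0.0170 × 2540 = 43.3 V

43.3 V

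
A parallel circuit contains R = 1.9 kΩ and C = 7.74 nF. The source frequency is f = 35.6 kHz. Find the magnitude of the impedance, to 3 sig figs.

553 Ω

ω = 2πf = 223700 rad/s
X_C = 1/(ωC) = 578 Ω
Parallel: admittances add. Y = 1/R + jωC
Y = (0.000526 + j0.00173) S
|Y| = 0.00181 S → |Z| = 1/|Y| = 553 Ω, ∠Z = −∠Y = -73.1°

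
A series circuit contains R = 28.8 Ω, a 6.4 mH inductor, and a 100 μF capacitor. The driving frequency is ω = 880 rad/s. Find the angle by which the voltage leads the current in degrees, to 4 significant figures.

X_L = ωL = 5.632 Ω
X_C = 1/(ωC) = 11.36 Ω
Net reactance X = X_L − X_C = -5.732 Ω
Z = 28.80 − j5.732 Ω
|Z| = √(28.80² + 5.732²) = 29.36 Ω
∠Z = arctan(-5.732/28.80) = -11.26°

-11.26°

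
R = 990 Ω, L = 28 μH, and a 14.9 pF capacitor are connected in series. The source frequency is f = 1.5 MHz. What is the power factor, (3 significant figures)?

0.143

ω = 2πf = 9.425e+06 rad/s
X_L = ωL = 264 Ω
X_C = 1/(ωC) = 7120 Ω
Net reactance X = X_L − X_C = -6860 Ω
Z = 990 − j6860 Ω
|Z| = √(990² + 6860²) = 6930 Ω
∠Z = arctan(-6860/990) = -81.8°
cos φ = cos(-81.8°) = 0.143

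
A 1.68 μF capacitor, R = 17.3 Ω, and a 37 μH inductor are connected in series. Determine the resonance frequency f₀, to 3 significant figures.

20.2 kHz

ω₀ = 1/√(LC) = 1/√(3.7e-05 × 1.68e-06) = 126800 rad/s
f₀ = ω₀/(2π) = 20.2 kHz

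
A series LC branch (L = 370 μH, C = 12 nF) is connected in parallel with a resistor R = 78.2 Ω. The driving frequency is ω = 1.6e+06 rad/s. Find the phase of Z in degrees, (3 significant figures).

8.24°

X_L = ωL = 592 Ω
X_C = 1/(ωC) = 52.1 Ω
Branch 1: Z₁ = R = 78.2 Ω
Branch 2 (series LC): Z₂ = j(X_L − X_C) = j540 Ω
Parallel: Z = Z₁Z₂/(Z₁+Z₂), |Z| = 77.4 Ω, ∠Z = 8.24°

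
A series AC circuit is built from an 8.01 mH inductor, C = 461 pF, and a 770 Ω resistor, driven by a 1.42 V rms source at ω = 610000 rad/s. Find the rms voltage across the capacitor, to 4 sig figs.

3.286 V

X_L = ωL = 4886 Ω
X_C = 1/(ωC) = 3556 Ω
Net reactance X = X_L − X_C = 1330 Ω
Z = 770.0 + j1330 Ω
|Z| = √(770.0² + 1330²) = 1537 Ω
I = V/|Z| = 924.0 μA
V_C = I·|Z_C| = 0.0009240 × 3556 = 3.286 V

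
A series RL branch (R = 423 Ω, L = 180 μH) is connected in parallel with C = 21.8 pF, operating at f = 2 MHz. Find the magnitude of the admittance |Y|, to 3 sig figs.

173 μS

ω = 2πf = 1.257e+07 rad/s
X_L = ωL = 2260 Ω
X_C = 1/(ωC) = 3650 Ω
Branch 1 (R+jX_L): Z₁ = 423 + j2260 Ω, |Z₁| = 2300 Ω
Branch 2 (−jX_C): Z₂ = −j3650 Ω
Parallel: Z = Z₁Z₂/(Z₁+Z₂), |Z| = 5790 Ω, ∠Z = 62.5°
|Y| = 1/|Z| = 173 μS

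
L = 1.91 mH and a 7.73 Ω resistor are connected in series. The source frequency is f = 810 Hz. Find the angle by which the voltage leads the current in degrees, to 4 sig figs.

ω = 2πf = 5089 rad/s
X_L = ωL = 9.721 Ω
Z = 7.730 + j9.721 Ω
|Z| = √(7.730² + 9.721²) = 12.42 Ω
∠Z = arctan(9.721/7.730) = 51.51°

51.51°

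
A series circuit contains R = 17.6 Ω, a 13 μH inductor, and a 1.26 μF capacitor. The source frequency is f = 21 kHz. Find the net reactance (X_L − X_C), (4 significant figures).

-4.300 Ω

ω = 2πf = 131900 rad/s
X_L = ωL = 1.715 Ω
X_C = 1/(ωC) = 6.015 Ω
X = 1.715 − 6.015 = -4.300 Ω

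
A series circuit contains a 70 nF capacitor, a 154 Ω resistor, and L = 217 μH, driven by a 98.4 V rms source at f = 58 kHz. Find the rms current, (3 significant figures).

619 mA

ω = 2πf = 364400 rad/s
X_L = ωL = 79.1 Ω
X_C = 1/(ωC) = 39.2 Ω
Net reactance X = X_L − X_C = 39.9 Ω
Z = 154 + j39.9 Ω
|Z| = √(154² + 39.9²) = 159 Ω
I = V/|Z| = 98.4/159 = 619 mA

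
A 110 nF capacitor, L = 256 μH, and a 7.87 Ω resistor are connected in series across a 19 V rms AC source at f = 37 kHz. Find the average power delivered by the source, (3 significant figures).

ω = 2πf = 232500 rad/s
X_L = ωL = 59.5 Ω
X_C = 1/(ωC) = 39.1 Ω
Net reactance X = X_L − X_C = 20.4 Ω
Z = 7.87 + j20.4 Ω
|Z| = √(7.87² + 20.4²) = 21.9 Ω
∠Z = arctan(20.4/7.87) = 68.9°
I = V/|Z| = 869 mA
P = VI cos φ = 19 × 0.869 × cos(68.9°) = 5.94 W

5.94 W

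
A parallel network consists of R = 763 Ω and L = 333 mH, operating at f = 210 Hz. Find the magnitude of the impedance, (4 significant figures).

380.8 Ω

ω = 2πf = 1319 rad/s
X_L = ωL = 439.4 Ω
Parallel: admittances add. Y = 1/R + 1/(jωL)
Y = (0.001311 − j0.002276) S
|Y| = 0.002626 S → |Z| = 1/|Y| = 380.8 Ω, ∠Z = −∠Y = 60.06°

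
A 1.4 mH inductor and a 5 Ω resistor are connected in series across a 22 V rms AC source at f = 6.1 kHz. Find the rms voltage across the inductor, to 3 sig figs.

21.9 V

ω = 2πf = 38330 rad/s
X_L = ωL = 53.7 Ω
Z = 5.00 + j53.7 Ω
|Z| = √(5.00² + 53.7²) = 53.9 Ω
I = V/|Z| = 408 mA
V_L = I·|Z_L| = 0.408 × 53.7 = 21.9 V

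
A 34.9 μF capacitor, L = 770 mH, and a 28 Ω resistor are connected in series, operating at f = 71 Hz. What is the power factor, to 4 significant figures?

0.09976

ω = 2πf = 446.1 rad/s
X_L = ωL = 343.5 Ω
X_C = 1/(ωC) = 64.23 Ω
Net reactance X = X_L − X_C = 279.3 Ω
Z = 28.00 + j279.3 Ω
|Z| = √(28.00² + 279.3²) = 280.7 Ω
∠Z = arctan(279.3/28.00) = 84.27°
cos φ = cos(84.27°) = 0.09976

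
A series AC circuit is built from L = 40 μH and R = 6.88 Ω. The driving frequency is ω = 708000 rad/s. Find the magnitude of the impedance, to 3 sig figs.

X_L = ωL = 28.3 Ω
Z = 6.88 + j28.3 Ω
|Z| = √(6.88² + 28.3²) = 29.1 Ω

29.1 Ω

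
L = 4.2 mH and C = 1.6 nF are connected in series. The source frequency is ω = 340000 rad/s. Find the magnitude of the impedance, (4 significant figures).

X_L = ωL = 1428 Ω
X_C = 1/(ωC) = 1838 Ω
Net reactance X = X_L − X_C = -410.2 Ω
Z = − j410.2 Ω
|Z| = √(0² + 410.2²) = 410.2 Ω

410.2 Ω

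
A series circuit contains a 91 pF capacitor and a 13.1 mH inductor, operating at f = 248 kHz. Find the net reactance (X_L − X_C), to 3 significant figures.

ω = 2πf = 1.558e+06 rad/s
X_L = ωL = 20400 Ω
X_C = 1/(ωC) = 7050 Ω
X = 20400 − 7050 = 13400 Ω

13400 Ω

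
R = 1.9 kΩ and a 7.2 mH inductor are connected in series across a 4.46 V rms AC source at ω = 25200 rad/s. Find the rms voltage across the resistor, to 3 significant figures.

4.44 V

X_L = ωL = 181 Ω
Z = 1900 + j181 Ω
|Z| = √(1900² + 181²) = 1910 Ω
I = V/|Z| = 2.34 mA
V_R = I·|Z_R| = 0.00234 × 1900 = 4.44 V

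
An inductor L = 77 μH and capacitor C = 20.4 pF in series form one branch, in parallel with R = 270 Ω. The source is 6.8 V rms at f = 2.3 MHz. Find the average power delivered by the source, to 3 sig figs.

171 mW

ω = 2πf = 1.445e+07 rad/s
X_L = ωL = 1110 Ω
X_C = 1/(ωC) = 3390 Ω
Branch 1: Z₁ = R = 270 Ω
Branch 2 (series LC): Z₂ = j(X_L − X_C) = −j2280 Ω
Parallel: Z = Z₁Z₂/(Z₁+Z₂), |Z| = 268 Ω, ∠Z = -6.76°
I = V/|Z| = 25.4 mA
P = VI cos φ = 6.8 × 0.0254 × cos(-6.76°) = 171 mW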